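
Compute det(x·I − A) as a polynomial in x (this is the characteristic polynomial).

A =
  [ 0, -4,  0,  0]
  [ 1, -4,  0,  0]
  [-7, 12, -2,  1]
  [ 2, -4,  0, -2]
x^4 + 8*x^3 + 24*x^2 + 32*x + 16

Expanding det(x·I − A) (e.g. by cofactor expansion or by noting that A is similar to its Jordan form J, which has the same characteristic polynomial as A) gives
  χ_A(x) = x^4 + 8*x^3 + 24*x^2 + 32*x + 16
which factors as (x + 2)^4. The eigenvalues (with algebraic multiplicities) are λ = -2 with multiplicity 4.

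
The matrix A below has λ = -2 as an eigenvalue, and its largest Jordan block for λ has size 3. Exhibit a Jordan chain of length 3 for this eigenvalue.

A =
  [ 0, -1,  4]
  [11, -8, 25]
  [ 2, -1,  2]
A Jordan chain for λ = -2 of length 3:
v_1 = (1, 6, 1)ᵀ
v_2 = (2, 11, 2)ᵀ
v_3 = (1, 0, 0)ᵀ

Let N = A − (-2)·I. We want v_3 with N^3 v_3 = 0 but N^2 v_3 ≠ 0; then v_{j-1} := N · v_j for j = 3, …, 2.

Pick v_3 = (1, 0, 0)ᵀ.
Then v_2 = N · v_3 = (2, 11, 2)ᵀ.
Then v_1 = N · v_2 = (1, 6, 1)ᵀ.

Sanity check: (A − (-2)·I) v_1 = (0, 0, 0)ᵀ = 0. ✓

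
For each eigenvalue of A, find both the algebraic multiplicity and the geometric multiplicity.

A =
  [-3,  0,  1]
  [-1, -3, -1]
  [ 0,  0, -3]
λ = -3: alg = 3, geom = 1

Step 1 — factor the characteristic polynomial to read off the algebraic multiplicities:
  χ_A(x) = (x + 3)^3

Step 2 — compute geometric multiplicities via the rank-nullity identity g(λ) = n − rank(A − λI):
  rank(A − (-3)·I) = 2, so dim ker(A − (-3)·I) = n − 2 = 1

Summary:
  λ = -3: algebraic multiplicity = 3, geometric multiplicity = 1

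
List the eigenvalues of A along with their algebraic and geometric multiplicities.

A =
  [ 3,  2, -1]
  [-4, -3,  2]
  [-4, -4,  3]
λ = 1: alg = 3, geom = 2

Step 1 — factor the characteristic polynomial to read off the algebraic multiplicities:
  χ_A(x) = (x - 1)^3

Step 2 — compute geometric multiplicities via the rank-nullity identity g(λ) = n − rank(A − λI):
  rank(A − (1)·I) = 1, so dim ker(A − (1)·I) = n − 1 = 2

Summary:
  λ = 1: algebraic multiplicity = 3, geometric multiplicity = 2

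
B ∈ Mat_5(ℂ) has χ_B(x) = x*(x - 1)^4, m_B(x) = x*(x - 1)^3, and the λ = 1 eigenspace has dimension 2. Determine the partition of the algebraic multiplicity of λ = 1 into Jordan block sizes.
Block sizes for λ = 1: [3, 1]

Step 1 — from the characteristic polynomial, algebraic multiplicity of λ = 1 is 4. From dim ker(B − (1)·I) = 2, there are exactly 2 Jordan blocks for λ = 1.
Step 2 — from the minimal polynomial, the factor (x − 1)^3 tells us the largest block for λ = 1 has size 3.
Step 3 — with total size 4, 2 blocks, and largest block 3, the block sizes (in nonincreasing order) are [3, 1].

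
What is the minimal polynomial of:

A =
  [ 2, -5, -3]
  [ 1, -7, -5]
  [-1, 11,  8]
x^3 - 3*x^2 + 3*x - 1

The characteristic polynomial is χ_A(x) = (x - 1)^3, so the eigenvalues are known. The minimal polynomial is
  m_A(x) = Π_λ (x − λ)^{k_λ}
where k_λ is the size of the *largest* Jordan block for λ (equivalently, the smallest k with (A − λI)^k v = 0 for every generalised eigenvector v of λ).

  λ = 1: largest Jordan block has size 3, contributing (x − 1)^3

So m_A(x) = (x - 1)^3 = x^3 - 3*x^2 + 3*x - 1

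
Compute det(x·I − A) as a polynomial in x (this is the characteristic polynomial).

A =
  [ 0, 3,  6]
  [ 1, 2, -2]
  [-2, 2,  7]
x^3 - 9*x^2 + 27*x - 27

Expanding det(x·I − A) (e.g. by cofactor expansion or by noting that A is similar to its Jordan form J, which has the same characteristic polynomial as A) gives
  χ_A(x) = x^3 - 9*x^2 + 27*x - 27
which factors as (x - 3)^3. The eigenvalues (with algebraic multiplicities) are λ = 3 with multiplicity 3.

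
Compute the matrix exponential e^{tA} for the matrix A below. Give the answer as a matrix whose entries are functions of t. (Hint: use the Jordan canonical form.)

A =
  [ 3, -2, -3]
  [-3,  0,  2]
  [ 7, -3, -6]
e^{tA} =
  [t^2*exp(-t)/2 + 4*t*exp(-t) + exp(-t), -t^2*exp(-t)/2 - 2*t*exp(-t), -t^2*exp(-t)/2 - 3*t*exp(-t)]
  [-t^2*exp(-t)/2 - 3*t*exp(-t), t^2*exp(-t)/2 + t*exp(-t) + exp(-t), t^2*exp(-t)/2 + 2*t*exp(-t)]
  [t^2*exp(-t) + 7*t*exp(-t), -t^2*exp(-t) - 3*t*exp(-t), -t^2*exp(-t) - 5*t*exp(-t) + exp(-t)]

Strategy: write A = P · J · P⁻¹ where J is a Jordan canonical form, so e^{tA} = P · e^{tJ} · P⁻¹, and e^{tJ} can be computed block-by-block.

A has Jordan form
J =
  [-1,  1,  0]
  [ 0, -1,  1]
  [ 0,  0, -1]
(up to reordering of blocks).

Per-block formulas:
  For a 3×3 Jordan block J_3(-1): exp(t · J_3(-1)) = e^(-1t)·(I + t·N + (t^2/2)·N^2), where N is the 3×3 nilpotent shift.

After assembling e^{tJ} and conjugating by P, we get:

e^{tA} =
  [t^2*exp(-t)/2 + 4*t*exp(-t) + exp(-t), -t^2*exp(-t)/2 - 2*t*exp(-t), -t^2*exp(-t)/2 - 3*t*exp(-t)]
  [-t^2*exp(-t)/2 - 3*t*exp(-t), t^2*exp(-t)/2 + t*exp(-t) + exp(-t), t^2*exp(-t)/2 + 2*t*exp(-t)]
  [t^2*exp(-t) + 7*t*exp(-t), -t^2*exp(-t) - 3*t*exp(-t), -t^2*exp(-t) - 5*t*exp(-t) + exp(-t)]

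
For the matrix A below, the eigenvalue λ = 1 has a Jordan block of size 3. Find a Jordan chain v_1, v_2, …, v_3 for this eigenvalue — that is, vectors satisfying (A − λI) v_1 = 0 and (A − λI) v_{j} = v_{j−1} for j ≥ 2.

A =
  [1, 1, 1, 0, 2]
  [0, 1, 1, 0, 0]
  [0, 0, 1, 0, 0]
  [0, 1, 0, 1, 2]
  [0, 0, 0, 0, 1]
A Jordan chain for λ = 1 of length 3:
v_1 = (1, 0, 0, 1, 0)ᵀ
v_2 = (1, 1, 0, 0, 0)ᵀ
v_3 = (0, 0, 1, 0, 0)ᵀ

Let N = A − (1)·I. We want v_3 with N^3 v_3 = 0 but N^2 v_3 ≠ 0; then v_{j-1} := N · v_j for j = 3, …, 2.

Pick v_3 = (0, 0, 1, 0, 0)ᵀ.
Then v_2 = N · v_3 = (1, 1, 0, 0, 0)ᵀ.
Then v_1 = N · v_2 = (1, 0, 0, 1, 0)ᵀ.

Sanity check: (A − (1)·I) v_1 = (0, 0, 0, 0, 0)ᵀ = 0. ✓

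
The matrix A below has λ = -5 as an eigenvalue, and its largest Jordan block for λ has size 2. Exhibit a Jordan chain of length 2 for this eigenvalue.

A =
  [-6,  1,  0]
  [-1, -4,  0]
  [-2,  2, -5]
A Jordan chain for λ = -5 of length 2:
v_1 = (-1, -1, -2)ᵀ
v_2 = (1, 0, 0)ᵀ

Let N = A − (-5)·I. We want v_2 with N^2 v_2 = 0 but N^1 v_2 ≠ 0; then v_{j-1} := N · v_j for j = 2, …, 2.

Pick v_2 = (1, 0, 0)ᵀ.
Then v_1 = N · v_2 = (-1, -1, -2)ᵀ.

Sanity check: (A − (-5)·I) v_1 = (0, 0, 0)ᵀ = 0. ✓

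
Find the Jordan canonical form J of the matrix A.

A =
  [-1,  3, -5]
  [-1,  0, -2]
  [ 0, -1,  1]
J_3(0)

The characteristic polynomial is
  det(x·I − A) = x^3

Eigenvalues and multiplicities (the geometric multiplicity of λ is n − rank(A − λI), which equals the number of Jordan blocks for λ):
  λ = 0: algebraic multiplicity = 3, geometric multiplicity = 1

Determining the block sizes for each eigenvalue:
  λ = 0: one block (gm = 1), so the single block has size am = 3 → block sizes [3]

Assembling the blocks gives a Jordan form
J =
  [0, 1, 0]
  [0, 0, 1]
  [0, 0, 0]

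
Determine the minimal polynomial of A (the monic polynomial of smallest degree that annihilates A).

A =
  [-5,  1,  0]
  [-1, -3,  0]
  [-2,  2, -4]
x^2 + 8*x + 16

The characteristic polynomial is χ_A(x) = (x + 4)^3, so the eigenvalues are known. The minimal polynomial is
  m_A(x) = Π_λ (x − λ)^{k_λ}
where k_λ is the size of the *largest* Jordan block for λ (equivalently, the smallest k with (A − λI)^k v = 0 for every generalised eigenvector v of λ).

  λ = -4: largest Jordan block has size 2, contributing (x + 4)^2

So m_A(x) = (x + 4)^2 = x^2 + 8*x + 16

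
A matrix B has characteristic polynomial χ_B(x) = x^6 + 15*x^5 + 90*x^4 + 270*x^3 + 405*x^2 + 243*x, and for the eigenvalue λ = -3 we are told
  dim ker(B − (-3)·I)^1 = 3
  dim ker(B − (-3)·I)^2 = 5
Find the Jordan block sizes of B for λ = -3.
Block sizes for λ = -3: [2, 2, 1]

From the dimensions of kernels of powers, the number of Jordan blocks of size at least j is d_j − d_{j−1} where d_j = dim ker(N^j) (with d_0 = 0). Computing the differences gives [3, 2].
The number of blocks of size exactly k is (#blocks of size ≥ k) − (#blocks of size ≥ k + 1), so the partition is: 1 block(s) of size 1, 2 block(s) of size 2.
In nonincreasing order the block sizes are [2, 2, 1].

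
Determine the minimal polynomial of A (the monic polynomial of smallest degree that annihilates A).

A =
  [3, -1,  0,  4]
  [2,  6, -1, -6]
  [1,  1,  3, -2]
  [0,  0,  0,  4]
x^3 - 12*x^2 + 48*x - 64

The characteristic polynomial is χ_A(x) = (x - 4)^4, so the eigenvalues are known. The minimal polynomial is
  m_A(x) = Π_λ (x − λ)^{k_λ}
where k_λ is the size of the *largest* Jordan block for λ (equivalently, the smallest k with (A − λI)^k v = 0 for every generalised eigenvector v of λ).

  λ = 4: largest Jordan block has size 3, contributing (x − 4)^3

So m_A(x) = (x - 4)^3 = x^3 - 12*x^2 + 48*x - 64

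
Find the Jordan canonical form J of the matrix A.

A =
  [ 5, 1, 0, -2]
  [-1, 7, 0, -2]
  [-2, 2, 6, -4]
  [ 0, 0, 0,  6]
J_2(6) ⊕ J_1(6) ⊕ J_1(6)

The characteristic polynomial is
  det(x·I − A) = x^4 - 24*x^3 + 216*x^2 - 864*x + 1296 = (x - 6)^4

Eigenvalues and multiplicities (the geometric multiplicity of λ is n − rank(A − λI), which equals the number of Jordan blocks for λ):
  λ = 6: algebraic multiplicity = 4, geometric multiplicity = 3

Determining the block sizes for each eigenvalue:
  λ = 6: 3 blocks summing to 4 forces exactly one block of size 2 and the rest size 1 → block sizes [2, 1, 1]

Assembling the blocks gives a Jordan form
J =
  [6, 1, 0, 0]
  [0, 6, 0, 0]
  [0, 0, 6, 0]
  [0, 0, 0, 6]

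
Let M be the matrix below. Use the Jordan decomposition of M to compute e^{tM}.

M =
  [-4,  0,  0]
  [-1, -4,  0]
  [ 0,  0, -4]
e^{tM} =
  [exp(-4*t), 0, 0]
  [-t*exp(-4*t), exp(-4*t), 0]
  [0, 0, exp(-4*t)]

Strategy: write M = P · J · P⁻¹ where J is a Jordan canonical form, so e^{tM} = P · e^{tJ} · P⁻¹, and e^{tJ} can be computed block-by-block.

M has Jordan form
J =
  [-4,  1,  0]
  [ 0, -4,  0]
  [ 0,  0, -4]
(up to reordering of blocks).

Per-block formulas:
  For a 2×2 Jordan block J_2(-4): exp(t · J_2(-4)) = e^(-4t)·(I + t·N), where N is the 2×2 nilpotent shift.
  For a 1×1 block at λ = -4: exp(t · [-4]) = [e^(-4t)].

After assembling e^{tJ} and conjugating by P, we get:

e^{tM} =
  [exp(-4*t), 0, 0]
  [-t*exp(-4*t), exp(-4*t), 0]
  [0, 0, exp(-4*t)]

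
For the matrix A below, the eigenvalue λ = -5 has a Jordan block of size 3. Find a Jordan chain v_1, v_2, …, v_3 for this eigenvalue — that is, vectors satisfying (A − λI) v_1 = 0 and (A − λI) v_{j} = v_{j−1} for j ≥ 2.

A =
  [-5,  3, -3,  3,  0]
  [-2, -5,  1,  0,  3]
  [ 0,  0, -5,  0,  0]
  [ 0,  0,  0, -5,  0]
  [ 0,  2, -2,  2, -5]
A Jordan chain for λ = -5 of length 3:
v_1 = (-6, 0, 0, 0, -4)ᵀ
v_2 = (0, -2, 0, 0, 0)ᵀ
v_3 = (1, 0, 0, 0, 0)ᵀ

Let N = A − (-5)·I. We want v_3 with N^3 v_3 = 0 but N^2 v_3 ≠ 0; then v_{j-1} := N · v_j for j = 3, …, 2.

Pick v_3 = (1, 0, 0, 0, 0)ᵀ.
Then v_2 = N · v_3 = (0, -2, 0, 0, 0)ᵀ.
Then v_1 = N · v_2 = (-6, 0, 0, 0, -4)ᵀ.

Sanity check: (A − (-5)·I) v_1 = (0, 0, 0, 0, 0)ᵀ = 0. ✓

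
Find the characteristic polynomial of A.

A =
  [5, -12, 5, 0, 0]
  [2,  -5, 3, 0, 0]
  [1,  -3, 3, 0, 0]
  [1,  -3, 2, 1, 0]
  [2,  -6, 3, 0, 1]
x^5 - 5*x^4 + 10*x^3 - 10*x^2 + 5*x - 1

Expanding det(x·I − A) (e.g. by cofactor expansion or by noting that A is similar to its Jordan form J, which has the same characteristic polynomial as A) gives
  χ_A(x) = x^5 - 5*x^4 + 10*x^3 - 10*x^2 + 5*x - 1
which factors as (x - 1)^5. The eigenvalues (with algebraic multiplicities) are λ = 1 with multiplicity 5.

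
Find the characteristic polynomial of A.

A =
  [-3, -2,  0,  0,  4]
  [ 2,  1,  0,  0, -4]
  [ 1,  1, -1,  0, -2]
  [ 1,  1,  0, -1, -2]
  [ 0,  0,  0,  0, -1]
x^5 + 5*x^4 + 10*x^3 + 10*x^2 + 5*x + 1

Expanding det(x·I − A) (e.g. by cofactor expansion or by noting that A is similar to its Jordan form J, which has the same characteristic polynomial as A) gives
  χ_A(x) = x^5 + 5*x^4 + 10*x^3 + 10*x^2 + 5*x + 1
which factors as (x + 1)^5. The eigenvalues (with algebraic multiplicities) are λ = -1 with multiplicity 5.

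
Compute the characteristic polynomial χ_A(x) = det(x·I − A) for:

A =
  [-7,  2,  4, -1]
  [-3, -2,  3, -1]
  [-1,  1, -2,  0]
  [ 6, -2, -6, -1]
x^4 + 12*x^3 + 54*x^2 + 108*x + 81

Expanding det(x·I − A) (e.g. by cofactor expansion or by noting that A is similar to its Jordan form J, which has the same characteristic polynomial as A) gives
  χ_A(x) = x^4 + 12*x^3 + 54*x^2 + 108*x + 81
which factors as (x + 3)^4. The eigenvalues (with algebraic multiplicities) are λ = -3 with multiplicity 4.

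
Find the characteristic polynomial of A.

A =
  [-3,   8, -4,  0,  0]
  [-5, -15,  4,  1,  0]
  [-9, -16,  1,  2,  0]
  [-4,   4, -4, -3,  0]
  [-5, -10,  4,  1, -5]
x^5 + 25*x^4 + 250*x^3 + 1250*x^2 + 3125*x + 3125

Expanding det(x·I − A) (e.g. by cofactor expansion or by noting that A is similar to its Jordan form J, which has the same characteristic polynomial as A) gives
  χ_A(x) = x^5 + 25*x^4 + 250*x^3 + 1250*x^2 + 3125*x + 3125
which factors as (x + 5)^5. The eigenvalues (with algebraic multiplicities) are λ = -5 with multiplicity 5.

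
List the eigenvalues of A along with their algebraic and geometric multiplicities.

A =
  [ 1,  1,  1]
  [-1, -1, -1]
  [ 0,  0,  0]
λ = 0: alg = 3, geom = 2

Step 1 — factor the characteristic polynomial to read off the algebraic multiplicities:
  χ_A(x) = x^3

Step 2 — compute geometric multiplicities via the rank-nullity identity g(λ) = n − rank(A − λI):
  rank(A − (0)·I) = 1, so dim ker(A − (0)·I) = n − 1 = 2

Summary:
  λ = 0: algebraic multiplicity = 3, geometric multiplicity = 2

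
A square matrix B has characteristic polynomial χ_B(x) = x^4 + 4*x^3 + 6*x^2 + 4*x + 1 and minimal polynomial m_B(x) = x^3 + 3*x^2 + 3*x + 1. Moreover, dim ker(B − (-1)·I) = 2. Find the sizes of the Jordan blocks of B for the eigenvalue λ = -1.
Block sizes for λ = -1: [3, 1]

Step 1 — from the characteristic polynomial, algebraic multiplicity of λ = -1 is 4. From dim ker(B − (-1)·I) = 2, there are exactly 2 Jordan blocks for λ = -1.
Step 2 — from the minimal polynomial, the factor (x + 1)^3 tells us the largest block for λ = -1 has size 3.
Step 3 — with total size 4, 2 blocks, and largest block 3, the block sizes (in nonincreasing order) are [3, 1].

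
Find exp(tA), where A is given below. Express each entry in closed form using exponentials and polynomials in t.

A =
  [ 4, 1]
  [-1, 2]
e^{tA} =
  [t*exp(3*t) + exp(3*t), t*exp(3*t)]
  [-t*exp(3*t), -t*exp(3*t) + exp(3*t)]

Strategy: write A = P · J · P⁻¹ where J is a Jordan canonical form, so e^{tA} = P · e^{tJ} · P⁻¹, and e^{tJ} can be computed block-by-block.

A has Jordan form
J =
  [3, 1]
  [0, 3]
(up to reordering of blocks).

Per-block formulas:
  For a 2×2 Jordan block J_2(3): exp(t · J_2(3)) = e^(3t)·(I + t·N), where N is the 2×2 nilpotent shift.

After assembling e^{tJ} and conjugating by P, we get:

e^{tA} =
  [t*exp(3*t) + exp(3*t), t*exp(3*t)]
  [-t*exp(3*t), -t*exp(3*t) + exp(3*t)]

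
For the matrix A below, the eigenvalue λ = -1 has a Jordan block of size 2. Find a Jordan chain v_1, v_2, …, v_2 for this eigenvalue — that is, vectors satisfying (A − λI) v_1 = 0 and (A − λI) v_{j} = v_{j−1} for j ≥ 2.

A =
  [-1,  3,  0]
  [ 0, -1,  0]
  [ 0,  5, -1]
A Jordan chain for λ = -1 of length 2:
v_1 = (3, 0, 5)ᵀ
v_2 = (0, 1, 0)ᵀ

Let N = A − (-1)·I. We want v_2 with N^2 v_2 = 0 but N^1 v_2 ≠ 0; then v_{j-1} := N · v_j for j = 2, …, 2.

Pick v_2 = (0, 1, 0)ᵀ.
Then v_1 = N · v_2 = (3, 0, 5)ᵀ.

Sanity check: (A − (-1)·I) v_1 = (0, 0, 0)ᵀ = 0. ✓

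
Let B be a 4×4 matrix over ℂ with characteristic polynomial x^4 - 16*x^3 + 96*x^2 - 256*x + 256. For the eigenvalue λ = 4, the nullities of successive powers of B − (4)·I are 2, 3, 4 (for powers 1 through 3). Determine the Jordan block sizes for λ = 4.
Block sizes for λ = 4: [3, 1]

From the dimensions of kernels of powers, the number of Jordan blocks of size at least j is d_j − d_{j−1} where d_j = dim ker(N^j) (with d_0 = 0). Computing the differences gives [2, 1, 1].
The number of blocks of size exactly k is (#blocks of size ≥ k) − (#blocks of size ≥ k + 1), so the partition is: 1 block(s) of size 1, 1 block(s) of size 3.
In nonincreasing order the block sizes are [3, 1].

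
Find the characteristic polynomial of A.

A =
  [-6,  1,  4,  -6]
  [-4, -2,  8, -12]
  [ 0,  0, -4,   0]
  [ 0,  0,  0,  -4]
x^4 + 16*x^3 + 96*x^2 + 256*x + 256

Expanding det(x·I − A) (e.g. by cofactor expansion or by noting that A is similar to its Jordan form J, which has the same characteristic polynomial as A) gives
  χ_A(x) = x^4 + 16*x^3 + 96*x^2 + 256*x + 256
which factors as (x + 4)^4. The eigenvalues (with algebraic multiplicities) are λ = -4 with multiplicity 4.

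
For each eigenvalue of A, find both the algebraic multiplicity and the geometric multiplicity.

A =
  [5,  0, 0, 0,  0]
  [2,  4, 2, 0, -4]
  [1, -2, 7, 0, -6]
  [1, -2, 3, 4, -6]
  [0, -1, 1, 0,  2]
λ = 4: alg = 3, geom = 2; λ = 5: alg = 2, geom = 1

Step 1 — factor the characteristic polynomial to read off the algebraic multiplicities:
  χ_A(x) = (x - 5)^2*(x - 4)^3

Step 2 — compute geometric multiplicities via the rank-nullity identity g(λ) = n − rank(A − λI):
  rank(A − (4)·I) = 3, so dim ker(A − (4)·I) = n − 3 = 2
  rank(A − (5)·I) = 4, so dim ker(A − (5)·I) = n − 4 = 1

Summary:
  λ = 4: algebraic multiplicity = 3, geometric multiplicity = 2
  λ = 5: algebraic multiplicity = 2, geometric multiplicity = 1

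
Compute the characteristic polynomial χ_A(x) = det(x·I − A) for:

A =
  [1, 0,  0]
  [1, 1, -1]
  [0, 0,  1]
x^3 - 3*x^2 + 3*x - 1

Expanding det(x·I − A) (e.g. by cofactor expansion or by noting that A is similar to its Jordan form J, which has the same characteristic polynomial as A) gives
  χ_A(x) = x^3 - 3*x^2 + 3*x - 1
which factors as (x - 1)^3. The eigenvalues (with algebraic multiplicities) are λ = 1 with multiplicity 3.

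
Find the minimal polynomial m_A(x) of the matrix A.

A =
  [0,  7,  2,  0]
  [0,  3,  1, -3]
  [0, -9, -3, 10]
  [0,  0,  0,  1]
x^4 - x^3

The characteristic polynomial is χ_A(x) = x^3*(x - 1), so the eigenvalues are known. The minimal polynomial is
  m_A(x) = Π_λ (x − λ)^{k_λ}
where k_λ is the size of the *largest* Jordan block for λ (equivalently, the smallest k with (A − λI)^k v = 0 for every generalised eigenvector v of λ).

  λ = 0: largest Jordan block has size 3, contributing (x − 0)^3
  λ = 1: largest Jordan block has size 1, contributing (x − 1)

So m_A(x) = x^3*(x - 1) = x^4 - x^3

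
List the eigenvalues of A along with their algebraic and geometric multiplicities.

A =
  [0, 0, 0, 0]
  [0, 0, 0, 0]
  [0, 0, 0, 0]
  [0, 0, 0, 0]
λ = 0: alg = 4, geom = 4

Step 1 — factor the characteristic polynomial to read off the algebraic multiplicities:
  χ_A(x) = x^4

Step 2 — compute geometric multiplicities via the rank-nullity identity g(λ) = n − rank(A − λI):
  rank(A − (0)·I) = 0, so dim ker(A − (0)·I) = n − 0 = 4

Summary:
  λ = 0: algebraic multiplicity = 4, geometric multiplicity = 4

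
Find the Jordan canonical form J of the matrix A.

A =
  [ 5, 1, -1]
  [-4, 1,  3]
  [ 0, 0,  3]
J_3(3)

The characteristic polynomial is
  det(x·I − A) = x^3 - 9*x^2 + 27*x - 27 = (x - 3)^3

Eigenvalues and multiplicities (the geometric multiplicity of λ is n − rank(A − λI), which equals the number of Jordan blocks for λ):
  λ = 3: algebraic multiplicity = 3, geometric multiplicity = 1

Determining the block sizes for each eigenvalue:
  λ = 3: one block (gm = 1), so the single block has size am = 3 → block sizes [3]

Assembling the blocks gives a Jordan form
J =
  [3, 1, 0]
  [0, 3, 1]
  [0, 0, 3]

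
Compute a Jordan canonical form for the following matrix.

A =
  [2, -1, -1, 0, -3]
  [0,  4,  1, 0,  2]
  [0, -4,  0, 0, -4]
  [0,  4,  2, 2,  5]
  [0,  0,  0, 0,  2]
J_3(2) ⊕ J_2(2)

The characteristic polynomial is
  det(x·I − A) = x^5 - 10*x^4 + 40*x^3 - 80*x^2 + 80*x - 32 = (x - 2)^5

Eigenvalues and multiplicities (the geometric multiplicity of λ is n − rank(A − λI), which equals the number of Jordan blocks for λ):
  λ = 2: algebraic multiplicity = 5, geometric multiplicity = 2

Determining the block sizes for each eigenvalue:
  λ = 2: with am = 5 and gm = 2, the partition is not yet determined (e.g. several partitions of 5 into 2 parts exist). Let N = A − (2)·I. Computing rank(N^1) = 3, rank(N^2) = 1, rank(N^3) = 0; the number of blocks of size ≥ j is rank(N^{j−1}) − rank(N^j), giving [2, 2, 1]. So we have 1 block(s) of size 3, 1 block(s) of size 2 → block sizes [3, 2]

Assembling the blocks gives a Jordan form
J =
  [2, 1, 0, 0, 0]
  [0, 2, 1, 0, 0]
  [0, 0, 2, 0, 0]
  [0, 0, 0, 2, 1]
  [0, 0, 0, 0, 2]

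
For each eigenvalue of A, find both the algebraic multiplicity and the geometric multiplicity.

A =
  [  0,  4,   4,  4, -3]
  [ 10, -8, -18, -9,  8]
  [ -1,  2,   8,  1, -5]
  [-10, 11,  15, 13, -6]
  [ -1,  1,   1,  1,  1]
λ = 1: alg = 2, geom = 1; λ = 4: alg = 3, geom = 1

Step 1 — factor the characteristic polynomial to read off the algebraic multiplicities:
  χ_A(x) = (x - 4)^3*(x - 1)^2

Step 2 — compute geometric multiplicities via the rank-nullity identity g(λ) = n − rank(A − λI):
  rank(A − (1)·I) = 4, so dim ker(A − (1)·I) = n − 4 = 1
  rank(A − (4)·I) = 4, so dim ker(A − (4)·I) = n − 4 = 1

Summary:
  λ = 1: algebraic multiplicity = 2, geometric multiplicity = 1
  λ = 4: algebraic multiplicity = 3, geometric multiplicity = 1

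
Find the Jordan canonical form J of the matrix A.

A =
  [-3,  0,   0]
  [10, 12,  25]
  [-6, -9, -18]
J_2(-3) ⊕ J_1(-3)

The characteristic polynomial is
  det(x·I − A) = x^3 + 9*x^2 + 27*x + 27 = (x + 3)^3

Eigenvalues and multiplicities (the geometric multiplicity of λ is n − rank(A − λI), which equals the number of Jordan blocks for λ):
  λ = -3: algebraic multiplicity = 3, geometric multiplicity = 2

Determining the block sizes for each eigenvalue:
  λ = -3: 2 blocks summing to 3 forces exactly one block of size 2 and the rest size 1 → block sizes [2, 1]

Assembling the blocks gives a Jordan form
J =
  [-3,  1,  0]
  [ 0, -3,  0]
  [ 0,  0, -3]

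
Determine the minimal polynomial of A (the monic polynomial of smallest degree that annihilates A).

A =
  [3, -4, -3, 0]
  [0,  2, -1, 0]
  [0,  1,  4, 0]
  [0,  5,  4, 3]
x^3 - 9*x^2 + 27*x - 27

The characteristic polynomial is χ_A(x) = (x - 3)^4, so the eigenvalues are known. The minimal polynomial is
  m_A(x) = Π_λ (x − λ)^{k_λ}
where k_λ is the size of the *largest* Jordan block for λ (equivalently, the smallest k with (A − λI)^k v = 0 for every generalised eigenvector v of λ).

  λ = 3: largest Jordan block has size 3, contributing (x − 3)^3

So m_A(x) = (x - 3)^3 = x^3 - 9*x^2 + 27*x - 27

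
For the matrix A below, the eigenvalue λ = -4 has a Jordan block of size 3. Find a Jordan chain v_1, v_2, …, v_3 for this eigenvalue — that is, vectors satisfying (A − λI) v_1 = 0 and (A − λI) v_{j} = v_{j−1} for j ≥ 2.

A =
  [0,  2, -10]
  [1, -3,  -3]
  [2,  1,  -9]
A Jordan chain for λ = -4 of length 3:
v_1 = (-2, -1, -1)ᵀ
v_2 = (4, 1, 2)ᵀ
v_3 = (1, 0, 0)ᵀ

Let N = A − (-4)·I. We want v_3 with N^3 v_3 = 0 but N^2 v_3 ≠ 0; then v_{j-1} := N · v_j for j = 3, …, 2.

Pick v_3 = (1, 0, 0)ᵀ.
Then v_2 = N · v_3 = (4, 1, 2)ᵀ.
Then v_1 = N · v_2 = (-2, -1, -1)ᵀ.

Sanity check: (A − (-4)·I) v_1 = (0, 0, 0)ᵀ = 0. ✓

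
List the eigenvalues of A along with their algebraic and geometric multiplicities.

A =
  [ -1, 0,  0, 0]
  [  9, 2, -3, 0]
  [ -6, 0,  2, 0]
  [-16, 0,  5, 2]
λ = -1: alg = 1, geom = 1; λ = 2: alg = 3, geom = 2

Step 1 — factor the characteristic polynomial to read off the algebraic multiplicities:
  χ_A(x) = (x - 2)^3*(x + 1)

Step 2 — compute geometric multiplicities via the rank-nullity identity g(λ) = n − rank(A − λI):
  rank(A − (-1)·I) = 3, so dim ker(A − (-1)·I) = n − 3 = 1
  rank(A − (2)·I) = 2, so dim ker(A − (2)·I) = n − 2 = 2

Summary:
  λ = -1: algebraic multiplicity = 1, geometric multiplicity = 1
  λ = 2: algebraic multiplicity = 3, geometric multiplicity = 2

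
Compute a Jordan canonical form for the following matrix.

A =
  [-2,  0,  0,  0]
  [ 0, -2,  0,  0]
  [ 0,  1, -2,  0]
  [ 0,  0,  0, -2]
J_2(-2) ⊕ J_1(-2) ⊕ J_1(-2)

The characteristic polynomial is
  det(x·I − A) = x^4 + 8*x^3 + 24*x^2 + 32*x + 16 = (x + 2)^4

Eigenvalues and multiplicities (the geometric multiplicity of λ is n − rank(A − λI), which equals the number of Jordan blocks for λ):
  λ = -2: algebraic multiplicity = 4, geometric multiplicity = 3

Determining the block sizes for each eigenvalue:
  λ = -2: 3 blocks summing to 4 forces exactly one block of size 2 and the rest size 1 → block sizes [2, 1, 1]

Assembling the blocks gives a Jordan form
J =
  [-2,  1,  0,  0]
  [ 0, -2,  0,  0]
  [ 0,  0, -2,  0]
  [ 0,  0,  0, -2]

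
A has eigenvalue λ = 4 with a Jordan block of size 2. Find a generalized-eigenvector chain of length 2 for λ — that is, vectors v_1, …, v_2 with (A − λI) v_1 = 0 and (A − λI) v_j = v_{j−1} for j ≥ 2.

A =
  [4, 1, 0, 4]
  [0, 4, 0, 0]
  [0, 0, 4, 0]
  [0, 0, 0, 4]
A Jordan chain for λ = 4 of length 2:
v_1 = (1, 0, 0, 0)ᵀ
v_2 = (0, 1, 0, 0)ᵀ

Let N = A − (4)·I. We want v_2 with N^2 v_2 = 0 but N^1 v_2 ≠ 0; then v_{j-1} := N · v_j for j = 2, …, 2.

Pick v_2 = (0, 1, 0, 0)ᵀ.
Then v_1 = N · v_2 = (1, 0, 0, 0)ᵀ.

Sanity check: (A − (4)·I) v_1 = (0, 0, 0, 0)ᵀ = 0. ✓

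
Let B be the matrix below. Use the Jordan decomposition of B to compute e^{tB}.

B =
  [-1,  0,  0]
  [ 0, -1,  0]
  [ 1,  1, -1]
e^{tB} =
  [exp(-t), 0, 0]
  [0, exp(-t), 0]
  [t*exp(-t), t*exp(-t), exp(-t)]

Strategy: write B = P · J · P⁻¹ where J is a Jordan canonical form, so e^{tB} = P · e^{tJ} · P⁻¹, and e^{tJ} can be computed block-by-block.

B has Jordan form
J =
  [-1,  1,  0]
  [ 0, -1,  0]
  [ 0,  0, -1]
(up to reordering of blocks).

Per-block formulas:
  For a 2×2 Jordan block J_2(-1): exp(t · J_2(-1)) = e^(-1t)·(I + t·N), where N is the 2×2 nilpotent shift.
  For a 1×1 block at λ = -1: exp(t · [-1]) = [e^(-1t)].

After assembling e^{tJ} and conjugating by P, we get:

e^{tB} =
  [exp(-t), 0, 0]
  [0, exp(-t), 0]
  [t*exp(-t), t*exp(-t), exp(-t)]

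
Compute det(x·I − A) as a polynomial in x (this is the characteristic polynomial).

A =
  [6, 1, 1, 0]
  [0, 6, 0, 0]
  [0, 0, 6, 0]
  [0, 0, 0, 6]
x^4 - 24*x^3 + 216*x^2 - 864*x + 1296

Expanding det(x·I − A) (e.g. by cofactor expansion or by noting that A is similar to its Jordan form J, which has the same characteristic polynomial as A) gives
  χ_A(x) = x^4 - 24*x^3 + 216*x^2 - 864*x + 1296
which factors as (x - 6)^4. The eigenvalues (with algebraic multiplicities) are λ = 6 with multiplicity 4.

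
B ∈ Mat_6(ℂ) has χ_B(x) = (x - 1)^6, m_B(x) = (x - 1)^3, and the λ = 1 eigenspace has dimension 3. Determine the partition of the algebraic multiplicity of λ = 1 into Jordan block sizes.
Block sizes for λ = 1: [3, 2, 1]

Step 1 — from the characteristic polynomial, algebraic multiplicity of λ = 1 is 6. From dim ker(B − (1)·I) = 3, there are exactly 3 Jordan blocks for λ = 1.
Step 2 — from the minimal polynomial, the factor (x − 1)^3 tells us the largest block for λ = 1 has size 3.
Step 3 — with total size 6, 3 blocks, and largest block 3, the block sizes (in nonincreasing order) are [3, 2, 1].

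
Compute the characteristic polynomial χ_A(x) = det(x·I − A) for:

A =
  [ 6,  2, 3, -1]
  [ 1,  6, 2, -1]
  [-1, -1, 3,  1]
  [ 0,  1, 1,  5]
x^4 - 20*x^3 + 150*x^2 - 500*x + 625

Expanding det(x·I − A) (e.g. by cofactor expansion or by noting that A is similar to its Jordan form J, which has the same characteristic polynomial as A) gives
  χ_A(x) = x^4 - 20*x^3 + 150*x^2 - 500*x + 625
which factors as (x - 5)^4. The eigenvalues (with algebraic multiplicities) are λ = 5 with multiplicity 4.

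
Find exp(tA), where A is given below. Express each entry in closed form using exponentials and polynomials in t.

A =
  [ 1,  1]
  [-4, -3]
e^{tA} =
  [2*t*exp(-t) + exp(-t), t*exp(-t)]
  [-4*t*exp(-t), -2*t*exp(-t) + exp(-t)]

Strategy: write A = P · J · P⁻¹ where J is a Jordan canonical form, so e^{tA} = P · e^{tJ} · P⁻¹, and e^{tJ} can be computed block-by-block.

A has Jordan form
J =
  [-1,  1]
  [ 0, -1]
(up to reordering of blocks).

Per-block formulas:
  For a 2×2 Jordan block J_2(-1): exp(t · J_2(-1)) = e^(-1t)·(I + t·N), where N is the 2×2 nilpotent shift.

After assembling e^{tJ} and conjugating by P, we get:

e^{tA} =
  [2*t*exp(-t) + exp(-t), t*exp(-t)]
  [-4*t*exp(-t), -2*t*exp(-t) + exp(-t)]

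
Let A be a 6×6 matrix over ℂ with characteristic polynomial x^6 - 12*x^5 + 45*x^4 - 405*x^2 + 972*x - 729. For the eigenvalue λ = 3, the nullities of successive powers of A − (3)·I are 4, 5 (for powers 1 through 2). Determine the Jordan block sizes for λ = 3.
Block sizes for λ = 3: [2, 1, 1, 1]

From the dimensions of kernels of powers, the number of Jordan blocks of size at least j is d_j − d_{j−1} where d_j = dim ker(N^j) (with d_0 = 0). Computing the differences gives [4, 1].
The number of blocks of size exactly k is (#blocks of size ≥ k) − (#blocks of size ≥ k + 1), so the partition is: 3 block(s) of size 1, 1 block(s) of size 2.
In nonincreasing order the block sizes are [2, 1, 1, 1].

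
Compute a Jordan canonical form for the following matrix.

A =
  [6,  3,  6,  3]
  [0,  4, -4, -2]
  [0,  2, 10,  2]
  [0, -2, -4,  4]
J_2(6) ⊕ J_1(6) ⊕ J_1(6)

The characteristic polynomial is
  det(x·I − A) = x^4 - 24*x^3 + 216*x^2 - 864*x + 1296 = (x - 6)^4

Eigenvalues and multiplicities (the geometric multiplicity of λ is n − rank(A − λI), which equals the number of Jordan blocks for λ):
  λ = 6: algebraic multiplicity = 4, geometric multiplicity = 3

Determining the block sizes for each eigenvalue:
  λ = 6: 3 blocks summing to 4 forces exactly one block of size 2 and the rest size 1 → block sizes [2, 1, 1]

Assembling the blocks gives a Jordan form
J =
  [6, 1, 0, 0]
  [0, 6, 0, 0]
  [0, 0, 6, 0]
  [0, 0, 0, 6]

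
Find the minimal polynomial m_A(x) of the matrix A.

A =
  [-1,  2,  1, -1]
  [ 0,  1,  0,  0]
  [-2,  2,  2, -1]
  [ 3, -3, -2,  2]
x^3 - 3*x^2 + 3*x - 1

The characteristic polynomial is χ_A(x) = (x - 1)^4, so the eigenvalues are known. The minimal polynomial is
  m_A(x) = Π_λ (x − λ)^{k_λ}
where k_λ is the size of the *largest* Jordan block for λ (equivalently, the smallest k with (A − λI)^k v = 0 for every generalised eigenvector v of λ).

  λ = 1: largest Jordan block has size 3, contributing (x − 1)^3

So m_A(x) = (x - 1)^3 = x^3 - 3*x^2 + 3*x - 1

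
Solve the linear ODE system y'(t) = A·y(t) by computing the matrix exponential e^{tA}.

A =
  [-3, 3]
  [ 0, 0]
e^{tA} =
  [exp(-3*t), 1 - exp(-3*t)]
  [0, 1]

Strategy: write A = P · J · P⁻¹ where J is a Jordan canonical form, so e^{tA} = P · e^{tJ} · P⁻¹, and e^{tJ} can be computed block-by-block.

A has Jordan form
J =
  [-3, 0]
  [ 0, 0]
(up to reordering of blocks).

Per-block formulas:
  For a 1×1 block at λ = -3: exp(t · [-3]) = [e^(-3t)].
  For a 1×1 block at λ = 0: exp(t · [0]) = [e^(0t)].

After assembling e^{tJ} and conjugating by P, we get:

e^{tA} =
  [exp(-3*t), 1 - exp(-3*t)]
  [0, 1]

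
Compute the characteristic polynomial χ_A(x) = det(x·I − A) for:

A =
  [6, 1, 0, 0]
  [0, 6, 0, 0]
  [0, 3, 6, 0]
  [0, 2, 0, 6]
x^4 - 24*x^3 + 216*x^2 - 864*x + 1296

Expanding det(x·I − A) (e.g. by cofactor expansion or by noting that A is similar to its Jordan form J, which has the same characteristic polynomial as A) gives
  χ_A(x) = x^4 - 24*x^3 + 216*x^2 - 864*x + 1296
which factors as (x - 6)^4. The eigenvalues (with algebraic multiplicities) are λ = 6 with multiplicity 4.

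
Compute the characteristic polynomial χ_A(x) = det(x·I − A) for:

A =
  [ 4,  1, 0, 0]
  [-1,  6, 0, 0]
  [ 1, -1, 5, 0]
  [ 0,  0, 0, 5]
x^4 - 20*x^3 + 150*x^2 - 500*x + 625

Expanding det(x·I − A) (e.g. by cofactor expansion or by noting that A is similar to its Jordan form J, which has the same characteristic polynomial as A) gives
  χ_A(x) = x^4 - 20*x^3 + 150*x^2 - 500*x + 625
which factors as (x - 5)^4. The eigenvalues (with algebraic multiplicities) are λ = 5 with multiplicity 4.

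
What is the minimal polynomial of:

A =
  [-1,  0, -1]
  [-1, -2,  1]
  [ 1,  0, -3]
x^2 + 4*x + 4

The characteristic polynomial is χ_A(x) = (x + 2)^3, so the eigenvalues are known. The minimal polynomial is
  m_A(x) = Π_λ (x − λ)^{k_λ}
where k_λ is the size of the *largest* Jordan block for λ (equivalently, the smallest k with (A − λI)^k v = 0 for every generalised eigenvector v of λ).

  λ = -2: largest Jordan block has size 2, contributing (x + 2)^2

So m_A(x) = (x + 2)^2 = x^2 + 4*x + 4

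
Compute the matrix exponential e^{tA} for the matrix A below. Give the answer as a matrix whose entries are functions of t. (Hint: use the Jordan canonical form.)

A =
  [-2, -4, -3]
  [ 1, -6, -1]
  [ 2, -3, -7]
e^{tA} =
  [-t^2*exp(-5*t)/2 + 3*t*exp(-5*t) + exp(-5*t), t^2*exp(-5*t)/2 - 4*t*exp(-5*t), t^2*exp(-5*t)/2 - 3*t*exp(-5*t)]
  [t*exp(-5*t), -t*exp(-5*t) + exp(-5*t), -t*exp(-5*t)]
  [-t^2*exp(-5*t)/2 + 2*t*exp(-5*t), t^2*exp(-5*t)/2 - 3*t*exp(-5*t), t^2*exp(-5*t)/2 - 2*t*exp(-5*t) + exp(-5*t)]

Strategy: write A = P · J · P⁻¹ where J is a Jordan canonical form, so e^{tA} = P · e^{tJ} · P⁻¹, and e^{tJ} can be computed block-by-block.

A has Jordan form
J =
  [-5,  1,  0]
  [ 0, -5,  1]
  [ 0,  0, -5]
(up to reordering of blocks).

Per-block formulas:
  For a 3×3 Jordan block J_3(-5): exp(t · J_3(-5)) = e^(-5t)·(I + t·N + (t^2/2)·N^2), where N is the 3×3 nilpotent shift.

After assembling e^{tJ} and conjugating by P, we get:

e^{tA} =
  [-t^2*exp(-5*t)/2 + 3*t*exp(-5*t) + exp(-5*t), t^2*exp(-5*t)/2 - 4*t*exp(-5*t), t^2*exp(-5*t)/2 - 3*t*exp(-5*t)]
  [t*exp(-5*t), -t*exp(-5*t) + exp(-5*t), -t*exp(-5*t)]
  [-t^2*exp(-5*t)/2 + 2*t*exp(-5*t), t^2*exp(-5*t)/2 - 3*t*exp(-5*t), t^2*exp(-5*t)/2 - 2*t*exp(-5*t) + exp(-5*t)]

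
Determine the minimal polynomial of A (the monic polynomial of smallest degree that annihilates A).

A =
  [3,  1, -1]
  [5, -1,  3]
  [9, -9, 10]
x^3 - 12*x^2 + 48*x - 64

The characteristic polynomial is χ_A(x) = (x - 4)^3, so the eigenvalues are known. The minimal polynomial is
  m_A(x) = Π_λ (x − λ)^{k_λ}
where k_λ is the size of the *largest* Jordan block for λ (equivalently, the smallest k with (A − λI)^k v = 0 for every generalised eigenvector v of λ).

  λ = 4: largest Jordan block has size 3, contributing (x − 4)^3

So m_A(x) = (x - 4)^3 = x^3 - 12*x^2 + 48*x - 64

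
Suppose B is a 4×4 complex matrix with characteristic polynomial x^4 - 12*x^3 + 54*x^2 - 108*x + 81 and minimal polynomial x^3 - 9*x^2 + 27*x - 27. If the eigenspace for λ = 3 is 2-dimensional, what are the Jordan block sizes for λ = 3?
Block sizes for λ = 3: [3, 1]

Step 1 — from the characteristic polynomial, algebraic multiplicity of λ = 3 is 4. From dim ker(B − (3)·I) = 2, there are exactly 2 Jordan blocks for λ = 3.
Step 2 — from the minimal polynomial, the factor (x − 3)^3 tells us the largest block for λ = 3 has size 3.
Step 3 — with total size 4, 2 blocks, and largest block 3, the block sizes (in nonincreasing order) are [3, 1].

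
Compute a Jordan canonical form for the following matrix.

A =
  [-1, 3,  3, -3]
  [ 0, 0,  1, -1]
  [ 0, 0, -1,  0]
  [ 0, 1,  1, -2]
J_2(-1) ⊕ J_1(-1) ⊕ J_1(-1)

The characteristic polynomial is
  det(x·I − A) = x^4 + 4*x^3 + 6*x^2 + 4*x + 1 = (x + 1)^4

Eigenvalues and multiplicities (the geometric multiplicity of λ is n − rank(A − λI), which equals the number of Jordan blocks for λ):
  λ = -1: algebraic multiplicity = 4, geometric multiplicity = 3

Determining the block sizes for each eigenvalue:
  λ = -1: 3 blocks summing to 4 forces exactly one block of size 2 and the rest size 1 → block sizes [2, 1, 1]

Assembling the blocks gives a Jordan form
J =
  [-1,  1,  0,  0]
  [ 0, -1,  0,  0]
  [ 0,  0, -1,  0]
  [ 0,  0,  0, -1]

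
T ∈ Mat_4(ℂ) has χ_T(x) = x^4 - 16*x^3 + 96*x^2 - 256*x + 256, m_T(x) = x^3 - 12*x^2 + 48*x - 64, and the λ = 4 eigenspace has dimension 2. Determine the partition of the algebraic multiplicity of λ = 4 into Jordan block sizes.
Block sizes for λ = 4: [3, 1]

Step 1 — from the characteristic polynomial, algebraic multiplicity of λ = 4 is 4. From dim ker(T − (4)·I) = 2, there are exactly 2 Jordan blocks for λ = 4.
Step 2 — from the minimal polynomial, the factor (x − 4)^3 tells us the largest block for λ = 4 has size 3.
Step 3 — with total size 4, 2 blocks, and largest block 3, the block sizes (in nonincreasing order) are [3, 1].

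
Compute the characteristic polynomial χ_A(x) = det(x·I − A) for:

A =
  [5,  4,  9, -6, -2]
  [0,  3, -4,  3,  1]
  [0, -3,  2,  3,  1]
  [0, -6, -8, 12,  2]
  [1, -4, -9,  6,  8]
x^5 - 30*x^4 + 360*x^3 - 2160*x^2 + 6480*x - 7776

Expanding det(x·I − A) (e.g. by cofactor expansion or by noting that A is similar to its Jordan form J, which has the same characteristic polynomial as A) gives
  χ_A(x) = x^5 - 30*x^4 + 360*x^3 - 2160*x^2 + 6480*x - 7776
which factors as (x - 6)^5. The eigenvalues (with algebraic multiplicities) are λ = 6 with multiplicity 5.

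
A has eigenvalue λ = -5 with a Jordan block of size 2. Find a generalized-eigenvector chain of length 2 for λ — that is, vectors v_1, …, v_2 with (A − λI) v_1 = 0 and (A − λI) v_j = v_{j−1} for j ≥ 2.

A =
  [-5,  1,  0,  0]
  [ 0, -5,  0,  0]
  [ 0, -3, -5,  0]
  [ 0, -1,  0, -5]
A Jordan chain for λ = -5 of length 2:
v_1 = (1, 0, -3, -1)ᵀ
v_2 = (0, 1, 0, 0)ᵀ

Let N = A − (-5)·I. We want v_2 with N^2 v_2 = 0 but N^1 v_2 ≠ 0; then v_{j-1} := N · v_j for j = 2, …, 2.

Pick v_2 = (0, 1, 0, 0)ᵀ.
Then v_1 = N · v_2 = (1, 0, -3, -1)ᵀ.

Sanity check: (A − (-5)·I) v_1 = (0, 0, 0, 0)ᵀ = 0. ✓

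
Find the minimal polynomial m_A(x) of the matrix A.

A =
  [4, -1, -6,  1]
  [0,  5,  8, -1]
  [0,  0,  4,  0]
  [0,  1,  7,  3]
x^3 - 12*x^2 + 48*x - 64

The characteristic polynomial is χ_A(x) = (x - 4)^4, so the eigenvalues are known. The minimal polynomial is
  m_A(x) = Π_λ (x − λ)^{k_λ}
where k_λ is the size of the *largest* Jordan block for λ (equivalently, the smallest k with (A − λI)^k v = 0 for every generalised eigenvector v of λ).

  λ = 4: largest Jordan block has size 3, contributing (x − 4)^3

So m_A(x) = (x - 4)^3 = x^3 - 12*x^2 + 48*x - 64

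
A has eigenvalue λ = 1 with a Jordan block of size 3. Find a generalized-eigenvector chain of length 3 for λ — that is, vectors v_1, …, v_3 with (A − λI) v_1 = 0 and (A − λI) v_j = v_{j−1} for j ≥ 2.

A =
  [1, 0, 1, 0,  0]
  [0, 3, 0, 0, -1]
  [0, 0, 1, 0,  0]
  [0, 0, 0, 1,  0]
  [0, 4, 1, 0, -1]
A Jordan chain for λ = 1 of length 3:
v_1 = (0, -1, 0, 0, -2)ᵀ
v_2 = (1, 0, 0, 0, 1)ᵀ
v_3 = (0, 0, 1, 0, 0)ᵀ

Let N = A − (1)·I. We want v_3 with N^3 v_3 = 0 but N^2 v_3 ≠ 0; then v_{j-1} := N · v_j for j = 3, …, 2.

Pick v_3 = (0, 0, 1, 0, 0)ᵀ.
Then v_2 = N · v_3 = (1, 0, 0, 0, 1)ᵀ.
Then v_1 = N · v_2 = (0, -1, 0, 0, -2)ᵀ.

Sanity check: (A − (1)·I) v_1 = (0, 0, 0, 0, 0)ᵀ = 0. ✓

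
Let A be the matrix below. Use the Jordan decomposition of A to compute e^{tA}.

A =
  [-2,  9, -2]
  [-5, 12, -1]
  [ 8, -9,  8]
e^{tA} =
  [3*t^2*exp(6*t)/2 - 8*t*exp(6*t) + exp(6*t), 9*t*exp(6*t), 3*t^2*exp(6*t)/2 - 2*t*exp(6*t)]
  [t^2*exp(6*t) - 5*t*exp(6*t), 6*t*exp(6*t) + exp(6*t), t^2*exp(6*t) - t*exp(6*t)]
  [-3*t^2*exp(6*t)/2 + 8*t*exp(6*t), -9*t*exp(6*t), -3*t^2*exp(6*t)/2 + 2*t*exp(6*t) + exp(6*t)]

Strategy: write A = P · J · P⁻¹ where J is a Jordan canonical form, so e^{tA} = P · e^{tJ} · P⁻¹, and e^{tJ} can be computed block-by-block.

A has Jordan form
J =
  [6, 1, 0]
  [0, 6, 1]
  [0, 0, 6]
(up to reordering of blocks).

Per-block formulas:
  For a 3×3 Jordan block J_3(6): exp(t · J_3(6)) = e^(6t)·(I + t·N + (t^2/2)·N^2), where N is the 3×3 nilpotent shift.

After assembling e^{tJ} and conjugating by P, we get:

e^{tA} =
  [3*t^2*exp(6*t)/2 - 8*t*exp(6*t) + exp(6*t), 9*t*exp(6*t), 3*t^2*exp(6*t)/2 - 2*t*exp(6*t)]
  [t^2*exp(6*t) - 5*t*exp(6*t), 6*t*exp(6*t) + exp(6*t), t^2*exp(6*t) - t*exp(6*t)]
  [-3*t^2*exp(6*t)/2 + 8*t*exp(6*t), -9*t*exp(6*t), -3*t^2*exp(6*t)/2 + 2*t*exp(6*t) + exp(6*t)]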